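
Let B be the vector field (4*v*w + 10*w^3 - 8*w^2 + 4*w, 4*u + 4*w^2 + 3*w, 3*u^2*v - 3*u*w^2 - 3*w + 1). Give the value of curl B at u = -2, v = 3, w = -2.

(∇×B)₁ = ∂B₃/∂v − ∂B₂/∂w = 3*u^2 - 8*w - 3
(∇×B)₂ = ∂B₁/∂w − ∂B₃/∂u = -6*u*v + 4*v + 33*w^2 - 16*w + 4
(∇×B)₃ = ∂B₂/∂u − ∂B₁/∂v = -4*w + 4
∇×B = (3*u^2 - 8*w - 3, -6*u*v + 4*v + 33*w^2 - 16*w + 4, -4*w + 4)
At (-2, 3, -2): (25, 216, 12).

(25, 216, 12)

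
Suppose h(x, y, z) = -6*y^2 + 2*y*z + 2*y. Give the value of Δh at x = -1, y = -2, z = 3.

∂²h/∂x² = 0
∂²h/∂y² = -12
∂²h/∂z² = 0
∇²h = -12
At (-1, -2, 3): -12.

-12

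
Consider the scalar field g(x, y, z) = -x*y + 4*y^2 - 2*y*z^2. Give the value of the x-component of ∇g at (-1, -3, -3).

(∇g)_1 = ∂g/∂x = -y
At (-1, -3, -3): 3.

3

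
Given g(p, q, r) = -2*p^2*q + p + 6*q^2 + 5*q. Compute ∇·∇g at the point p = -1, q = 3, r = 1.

0

∂²g/∂p² = -4*q
∂²g/∂q² = 12
∂²g/∂r² = 0
∇²g = -4*q + 12
At (-1, 3, 1): 0.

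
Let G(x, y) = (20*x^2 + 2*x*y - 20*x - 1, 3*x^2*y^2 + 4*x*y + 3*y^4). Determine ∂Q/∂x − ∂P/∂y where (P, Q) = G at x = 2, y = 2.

52

∂G₂/∂x = 6*x*y^2 + 4*y
∂G₁/∂y = 2*x
Scalar curl = 6*x*y^2 - 2*x + 4*y
At (2, 2): 52.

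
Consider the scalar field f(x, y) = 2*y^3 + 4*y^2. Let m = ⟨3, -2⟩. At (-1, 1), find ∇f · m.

∂f/∂x = 0
∂f/∂y = 6*y^2 + 8*y
∇f at (-1, 1) = (0, 14)
∇f · m = (0)(3) + (14)(-2) = -28

-28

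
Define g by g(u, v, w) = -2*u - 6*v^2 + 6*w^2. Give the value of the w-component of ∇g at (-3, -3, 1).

(∇g)_3 = ∂g/∂w = 12*w
At (-3, -3, 1): 12.

12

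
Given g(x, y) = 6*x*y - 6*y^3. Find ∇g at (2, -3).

∂g/∂x = 6*y
∂g/∂y = 6*x - 18*y^2
∇g = (6*y, 6*x - 18*y^2)
At (2, -3): (-18, -150).

(-18, -150)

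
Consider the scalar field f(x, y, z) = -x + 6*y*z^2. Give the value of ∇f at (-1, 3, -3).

∂f/∂x = -1
∂f/∂y = 6*z^2
∂f/∂z = 12*y*z
∇f = (-1, 6*z^2, 12*y*z)
At (-1, 3, -3): (-1, 54, -108).

(-1, 54, -108)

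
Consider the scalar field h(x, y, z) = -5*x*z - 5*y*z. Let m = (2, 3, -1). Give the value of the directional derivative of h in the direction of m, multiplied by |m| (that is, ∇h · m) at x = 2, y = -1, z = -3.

∂h/∂x = -5*z
∂h/∂y = -5*z
∂h/∂z = -5*x - 5*y
∇h at (2, -1, -3) = (15, 15, -5)
∇h · m = (15)(2) + (15)(3) + (-5)(-1) = 80

80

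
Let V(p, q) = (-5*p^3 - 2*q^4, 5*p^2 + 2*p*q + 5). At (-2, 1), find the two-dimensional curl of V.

∂V₂/∂p = 10*p + 2*q
∂V₁/∂q = -8*q^3
Scalar curl = 10*p + 8*q^3 + 2*q
At (-2, 1): -10.

-10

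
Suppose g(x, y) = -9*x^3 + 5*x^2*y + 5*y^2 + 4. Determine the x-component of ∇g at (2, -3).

-168

(∇g)_1 = ∂g/∂x = -27*x^2 + 10*x*y
At (2, -3): -168.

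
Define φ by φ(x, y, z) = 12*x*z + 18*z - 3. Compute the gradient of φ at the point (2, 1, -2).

∂φ/∂x = 12*z
∂φ/∂y = 0
∂φ/∂z = 12*x + 18
∇φ = (12*z, 0, 12*x + 18)
At (2, 1, -2): (-24, 0, 42).

(-24, 0, 42)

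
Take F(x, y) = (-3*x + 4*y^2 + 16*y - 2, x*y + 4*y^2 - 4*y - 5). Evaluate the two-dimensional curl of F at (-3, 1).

∂F₂/∂x = y
∂F₁/∂y = 8*y + 16
Scalar curl = -7*y - 16
At (-3, 1): -23.

-23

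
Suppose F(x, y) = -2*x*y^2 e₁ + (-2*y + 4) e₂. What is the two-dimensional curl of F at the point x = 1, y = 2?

8

∂F₂/∂x = 0
∂F₁/∂y = -4*x*y
Scalar curl = 4*x*y
At (1, 2): 8.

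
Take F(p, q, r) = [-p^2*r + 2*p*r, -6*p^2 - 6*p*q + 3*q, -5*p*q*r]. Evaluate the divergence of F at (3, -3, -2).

38

∂F₁/∂p = -2*p*r + 2*r
∂F₂/∂q = -6*p + 3
∂F₃/∂r = -5*p*q
∇·F = -5*p*q - 2*p*r - 6*p + 2*r + 3
At (3, -3, -2): 38.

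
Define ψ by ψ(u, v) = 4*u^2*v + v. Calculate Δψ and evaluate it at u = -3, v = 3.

∂²ψ/∂u² = 8*v
∂²ψ/∂v² = 0
∇²ψ = 8*v
At (-3, 3): 24.

24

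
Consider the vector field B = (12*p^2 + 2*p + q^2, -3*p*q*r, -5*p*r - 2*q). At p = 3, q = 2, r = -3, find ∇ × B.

(∇×B)₁ = ∂B₃/∂q − ∂B₂/∂r = 3*p*q - 2
(∇×B)₂ = ∂B₁/∂r − ∂B₃/∂p = 5*r
(∇×B)₃ = ∂B₂/∂p − ∂B₁/∂q = -3*q*r - 2*q
∇×B = (3*p*q - 2, 5*r, -3*q*r - 2*q)
At (3, 2, -3): (16, -15, 14).

(16, -15, 14)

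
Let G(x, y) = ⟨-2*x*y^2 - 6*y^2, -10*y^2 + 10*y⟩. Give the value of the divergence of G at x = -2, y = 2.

∂G₁/∂x = -2*y^2
∂G₂/∂y = -20*y + 10
∇·G = -2*y^2 - 20*y + 10
At (-2, 2): -38.

-38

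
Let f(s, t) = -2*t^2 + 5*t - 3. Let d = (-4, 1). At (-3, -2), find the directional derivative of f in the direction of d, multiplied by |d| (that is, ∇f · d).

∂f/∂s = 0
∂f/∂t = -4*t + 5
∇f at (-3, -2) = (0, 13)
∇f · d = (0)(-4) + (13)(1) = 13

13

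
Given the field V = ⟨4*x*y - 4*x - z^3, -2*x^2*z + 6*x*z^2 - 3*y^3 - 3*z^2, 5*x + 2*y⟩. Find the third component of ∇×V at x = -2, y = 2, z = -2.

16

(∇×V)_3 = ∂V₂/∂x − ∂V₁/∂y
= -4*x*z + 6*z^2 − (4*x)
= -4*x*z - 4*x + 6*z^2
At (-2, 2, -2): 16.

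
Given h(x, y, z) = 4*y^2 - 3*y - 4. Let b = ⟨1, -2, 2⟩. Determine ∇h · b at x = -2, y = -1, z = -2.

22

∂h/∂x = 0
∂h/∂y = 8*y - 3
∂h/∂z = 0
∇h at (-2, -1, -2) = (0, -11, 0)
∇h · b = (0)(1) + (-11)(-2) + (0)(2) = 22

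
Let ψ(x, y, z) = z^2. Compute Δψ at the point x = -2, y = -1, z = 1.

∂²ψ/∂x² = 0
∂²ψ/∂y² = 0
∂²ψ/∂z² = 2
∇²ψ = 2
At (-2, -1, 1): 2.

2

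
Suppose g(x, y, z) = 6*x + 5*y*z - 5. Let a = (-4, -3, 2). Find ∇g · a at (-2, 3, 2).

∂g/∂x = 6
∂g/∂y = 5*z
∂g/∂z = 5*y
∇g at (-2, 3, 2) = (6, 10, 15)
∇g · a = (6)(-4) + (10)(-3) + (15)(2) = -24

-24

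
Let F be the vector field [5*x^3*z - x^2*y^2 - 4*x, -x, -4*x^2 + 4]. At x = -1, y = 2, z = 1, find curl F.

(∇×F)₁ = ∂F₃/∂y − ∂F₂/∂z = 0
(∇×F)₂ = ∂F₁/∂z − ∂F₃/∂x = 5*x^3 + 8*x
(∇×F)₃ = ∂F₂/∂x − ∂F₁/∂y = 2*x^2*y - 1
∇×F = (0, 5*x^3 + 8*x, 2*x^2*y - 1)
At (-1, 2, 1): (0, -13, 3).

(0, -13, 3)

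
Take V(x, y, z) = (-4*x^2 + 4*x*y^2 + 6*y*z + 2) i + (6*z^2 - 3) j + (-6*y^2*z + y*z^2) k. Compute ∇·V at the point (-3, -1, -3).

28

∂V₁/∂x = -8*x + 4*y^2
∂V₂/∂y = 0
∂V₃/∂z = -6*y^2 + 2*y*z
∇·V = -8*x - 2*y^2 + 2*y*z
At (-3, -1, -3): 28.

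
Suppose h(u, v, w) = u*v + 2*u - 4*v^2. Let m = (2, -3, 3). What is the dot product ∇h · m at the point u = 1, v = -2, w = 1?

-51

∂h/∂u = v + 2
∂h/∂v = u - 8*v
∂h/∂w = 0
∇h at (1, -2, 1) = (0, 17, 0)
∇h · m = (0)(2) + (17)(-3) + (0)(3) = -51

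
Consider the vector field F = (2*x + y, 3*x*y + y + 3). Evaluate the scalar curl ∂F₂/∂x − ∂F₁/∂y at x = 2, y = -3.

∂F₂/∂x = 3*y
∂F₁/∂y = 1
Scalar curl = 3*y - 1
At (2, -3): -10.

-10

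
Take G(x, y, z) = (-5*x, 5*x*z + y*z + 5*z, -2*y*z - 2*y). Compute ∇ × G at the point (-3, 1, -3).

(∇×G)₁ = ∂G₃/∂y − ∂G₂/∂z = -5*x - y - 2*z - 7
(∇×G)₂ = ∂G₁/∂z − ∂G₃/∂x = 0
(∇×G)₃ = ∂G₂/∂x − ∂G₁/∂y = 5*z
∇×G = (-5*x - y - 2*z - 7, 0, 5*z)
At (-3, 1, -3): (13, 0, -15).

(13, 0, -15)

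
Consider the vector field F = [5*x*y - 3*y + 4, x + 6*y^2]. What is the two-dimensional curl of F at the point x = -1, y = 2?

∂F₂/∂x = 1
∂F₁/∂y = 5*x - 3
Scalar curl = -5*x + 4
At (-1, 2): 9.

9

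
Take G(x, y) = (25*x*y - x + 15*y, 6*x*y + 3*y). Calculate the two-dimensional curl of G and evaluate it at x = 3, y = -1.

∂G₂/∂x = 6*y
∂G₁/∂y = 25*x + 15
Scalar curl = -25*x + 6*y - 15
At (3, -1): -96.

-96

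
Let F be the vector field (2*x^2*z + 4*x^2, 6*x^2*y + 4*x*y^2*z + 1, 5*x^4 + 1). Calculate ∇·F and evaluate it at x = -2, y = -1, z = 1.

∂F₁/∂x = 4*x*z + 8*x
∂F₂/∂y = 6*x^2 + 8*x*y*z
∂F₃/∂z = 0
∇·F = 6*x^2 + 8*x*y*z + 4*x*z + 8*x
At (-2, -1, 1): 16.

16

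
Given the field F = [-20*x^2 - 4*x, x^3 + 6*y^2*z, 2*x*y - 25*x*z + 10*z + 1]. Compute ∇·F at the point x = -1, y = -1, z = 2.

∂F₁/∂x = -40*x - 4
∂F₂/∂y = 12*y*z
∂F₃/∂z = -25*x + 10
∇·F = -65*x + 12*y*z + 6
At (-1, -1, 2): 47.

47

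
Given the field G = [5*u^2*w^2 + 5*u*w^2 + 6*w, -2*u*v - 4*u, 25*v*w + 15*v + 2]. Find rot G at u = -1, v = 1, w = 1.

(40, 6, -6)

(∇×G)₁ = ∂G₃/∂v − ∂G₂/∂w = 25*w + 15
(∇×G)₂ = ∂G₁/∂w − ∂G₃/∂u = 10*u^2*w + 10*u*w + 6
(∇×G)₃ = ∂G₂/∂u − ∂G₁/∂v = -2*v - 4
∇×G = (25*w + 15, 10*u^2*w + 10*u*w + 6, -2*v - 4)
At (-1, 1, 1): (40, 6, -6).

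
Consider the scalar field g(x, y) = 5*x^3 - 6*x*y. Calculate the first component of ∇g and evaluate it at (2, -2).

(∇g)_1 = ∂g/∂x = 15*x^2 - 6*y
At (2, -2): 72.

72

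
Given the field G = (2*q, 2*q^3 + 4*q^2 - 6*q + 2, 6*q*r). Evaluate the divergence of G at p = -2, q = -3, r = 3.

6

∂G₁/∂p = 0
∂G₂/∂q = 6*q^2 + 8*q - 6
∂G₃/∂r = 6*q
∇·G = 6*q^2 + 14*q - 6
At (-2, -3, 3): 6.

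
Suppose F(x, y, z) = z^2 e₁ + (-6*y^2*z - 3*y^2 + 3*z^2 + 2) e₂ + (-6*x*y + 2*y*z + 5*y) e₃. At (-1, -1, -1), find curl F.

(21, -8, 0)

(∇×F)₁ = ∂F₃/∂y − ∂F₂/∂z = -6*x + 6*y^2 - 4*z + 5
(∇×F)₂ = ∂F₁/∂z − ∂F₃/∂x = 6*y + 2*z
(∇×F)₃ = ∂F₂/∂x − ∂F₁/∂y = 0
∇×F = (-6*x + 6*y^2 - 4*z + 5, 6*y + 2*z, 0)
At (-1, -1, -1): (21, -8, 0).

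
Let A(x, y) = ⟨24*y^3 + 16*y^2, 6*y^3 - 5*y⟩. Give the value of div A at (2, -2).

∂A₁/∂x = 0
∂A₂/∂y = 18*y^2 - 5
∇·A = 18*y^2 - 5
At (2, -2): 67.

67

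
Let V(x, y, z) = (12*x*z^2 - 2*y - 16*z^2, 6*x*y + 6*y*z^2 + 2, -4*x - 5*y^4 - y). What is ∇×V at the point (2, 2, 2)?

(-209, 36, 14)

(∇×V)₁ = ∂V₃/∂y − ∂V₂/∂z = -20*y^3 - 12*y*z - 1
(∇×V)₂ = ∂V₁/∂z − ∂V₃/∂x = 24*x*z - 32*z + 4
(∇×V)₃ = ∂V₂/∂x − ∂V₁/∂y = 6*y + 2
∇×V = (-20*y^3 - 12*y*z - 1, 24*x*z - 32*z + 4, 6*y + 2)
At (2, 2, 2): (-209, 36, 14).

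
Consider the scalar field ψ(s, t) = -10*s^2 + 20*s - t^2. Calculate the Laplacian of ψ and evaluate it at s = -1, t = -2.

-22

∂²ψ/∂s² = -20
∂²ψ/∂t² = -2
∇²ψ = -22
At (-1, -2): -22.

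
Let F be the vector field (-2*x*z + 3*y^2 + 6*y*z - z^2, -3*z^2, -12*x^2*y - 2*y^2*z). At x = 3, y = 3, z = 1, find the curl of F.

(-114, 226, -24)

(∇×F)₁ = ∂F₃/∂y − ∂F₂/∂z = -12*x^2 - 4*y*z + 6*z
(∇×F)₂ = ∂F₁/∂z − ∂F₃/∂x = 24*x*y - 2*x + 6*y - 2*z
(∇×F)₃ = ∂F₂/∂x − ∂F₁/∂y = -6*y - 6*z
∇×F = (-12*x^2 - 4*y*z + 6*z, 24*x*y - 2*x + 6*y - 2*z, -6*y - 6*z)
At (3, 3, 1): (-114, 226, -24).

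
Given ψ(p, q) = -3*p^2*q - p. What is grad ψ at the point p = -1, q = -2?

(-13, -3)

∂ψ/∂p = -6*p*q - 1
∂ψ/∂q = -3*p^2
∇ψ = (-6*p*q - 1, -3*p^2)
At (-1, -2): (-13, -3).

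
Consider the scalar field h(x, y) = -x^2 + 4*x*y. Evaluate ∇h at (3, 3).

(6, 12)

∂h/∂x = -2*x + 4*y
∂h/∂y = 4*x
∇h = (-2*x + 4*y, 4*x)
At (3, 3): (6, 12).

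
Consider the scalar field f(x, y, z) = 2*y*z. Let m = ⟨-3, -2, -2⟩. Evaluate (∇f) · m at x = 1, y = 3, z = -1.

-8

∂f/∂x = 0
∂f/∂y = 2*z
∂f/∂z = 2*y
∇f at (1, 3, -1) = (0, -2, 6)
∇f · m = (0)(-3) + (-2)(-2) + (6)(-2) = -8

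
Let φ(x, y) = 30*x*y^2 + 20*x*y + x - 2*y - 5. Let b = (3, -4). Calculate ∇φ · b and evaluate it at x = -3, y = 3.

∂φ/∂x = 30*y^2 + 20*y + 1
∂φ/∂y = 60*x*y + 20*x - 2
∇φ at (-3, 3) = (331, -602)
∇φ · b = (331)(3) + (-602)(-4) = 3401

3401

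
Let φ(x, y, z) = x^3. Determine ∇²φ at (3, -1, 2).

∂²φ/∂x² = 6*x
∂²φ/∂y² = 0
∂²φ/∂z² = 0
∇²φ = 6*x
At (3, -1, 2): 18.

18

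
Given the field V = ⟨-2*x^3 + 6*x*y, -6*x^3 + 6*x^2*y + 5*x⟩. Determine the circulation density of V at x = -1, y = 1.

∂V₂/∂x = -18*x^2 + 12*x*y + 5
∂V₁/∂y = 6*x
Scalar curl = -18*x^2 + 12*x*y - 6*x + 5
At (-1, 1): -19.

-19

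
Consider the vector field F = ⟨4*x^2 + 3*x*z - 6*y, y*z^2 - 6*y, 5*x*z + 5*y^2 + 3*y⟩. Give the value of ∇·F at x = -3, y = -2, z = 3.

-27

∂F₁/∂x = 8*x + 3*z
∂F₂/∂y = z^2 - 6
∂F₃/∂z = 5*x
∇·F = 13*x + z^2 + 3*z - 6
At (-3, -2, 3): -27.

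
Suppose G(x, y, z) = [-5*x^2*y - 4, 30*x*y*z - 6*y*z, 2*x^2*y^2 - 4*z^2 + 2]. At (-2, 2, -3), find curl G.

(164, 32, -160)

(∇×G)₁ = ∂G₃/∂y − ∂G₂/∂z = 4*x^2*y - 30*x*y + 6*y
(∇×G)₂ = ∂G₁/∂z − ∂G₃/∂x = -4*x*y^2
(∇×G)₃ = ∂G₂/∂x − ∂G₁/∂y = 5*x^2 + 30*y*z
∇×G = (4*x^2*y - 30*x*y + 6*y, -4*x*y^2, 5*x^2 + 30*y*z)
At (-2, 2, -3): (164, 32, -160).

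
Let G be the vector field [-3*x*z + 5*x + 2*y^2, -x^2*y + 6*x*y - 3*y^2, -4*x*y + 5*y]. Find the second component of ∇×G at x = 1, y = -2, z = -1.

(∇×G)_2 = ∂G₁/∂z − ∂G₃/∂x
= -3*x − (-4*y)
= -3*x + 4*y
At (1, -2, -1): -11.

-11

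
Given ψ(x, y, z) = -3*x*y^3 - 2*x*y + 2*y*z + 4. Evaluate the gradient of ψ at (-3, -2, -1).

(28, 112, -4)

∂ψ/∂x = -3*y^3 - 2*y
∂ψ/∂y = -9*x*y^2 - 2*x + 2*z
∂ψ/∂z = 2*y
∇ψ = (-3*y^3 - 2*y, -9*x*y^2 - 2*x + 2*z, 2*y)
At (-3, -2, -1): (28, 112, -4).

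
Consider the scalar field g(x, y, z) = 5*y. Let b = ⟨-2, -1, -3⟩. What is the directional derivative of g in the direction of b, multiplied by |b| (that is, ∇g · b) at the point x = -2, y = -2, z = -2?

-5

∂g/∂x = 0
∂g/∂y = 5
∂g/∂z = 0
∇g at (-2, -2, -2) = (0, 5, 0)
∇g · b = (0)(-2) + (5)(-1) + (0)(-3) = -5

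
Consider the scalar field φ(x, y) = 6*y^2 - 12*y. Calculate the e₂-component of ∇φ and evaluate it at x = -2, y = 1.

0

(∇φ)_2 = ∂φ/∂y = 12*y - 12
At (-2, 1): 0.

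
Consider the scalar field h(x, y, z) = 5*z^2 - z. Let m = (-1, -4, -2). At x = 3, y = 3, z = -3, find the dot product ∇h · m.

62

∂h/∂x = 0
∂h/∂y = 0
∂h/∂z = 10*z - 1
∇h at (3, 3, -3) = (0, 0, -31)
∇h · m = (0)(-1) + (0)(-4) + (-31)(-2) = 62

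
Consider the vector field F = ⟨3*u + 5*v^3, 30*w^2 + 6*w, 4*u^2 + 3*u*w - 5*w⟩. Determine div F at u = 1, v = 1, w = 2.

∂F₁/∂u = 3
∂F₂/∂v = 0
∂F₃/∂w = 3*u - 5
∇·F = 3*u - 2
At (1, 1, 2): 1.

1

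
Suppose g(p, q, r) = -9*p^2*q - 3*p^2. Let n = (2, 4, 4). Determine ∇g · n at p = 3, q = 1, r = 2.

∂g/∂p = -18*p*q - 6*p
∂g/∂q = -9*p^2
∂g/∂r = 0
∇g at (3, 1, 2) = (-72, -81, 0)
∇g · n = (-72)(2) + (-81)(4) + (0)(4) = -468

-468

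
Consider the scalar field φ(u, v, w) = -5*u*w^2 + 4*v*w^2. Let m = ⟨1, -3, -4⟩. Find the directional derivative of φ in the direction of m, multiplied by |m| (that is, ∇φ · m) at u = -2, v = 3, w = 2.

-420

∂φ/∂u = -5*w^2
∂φ/∂v = 4*w^2
∂φ/∂w = -10*u*w + 8*v*w
∇φ at (-2, 3, 2) = (-20, 16, 88)
∇φ · m = (-20)(1) + (16)(-3) + (88)(-4) = -420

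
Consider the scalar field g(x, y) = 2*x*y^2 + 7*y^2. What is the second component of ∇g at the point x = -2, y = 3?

18

(∇g)_2 = ∂g/∂y = 4*x*y + 14*y
At (-2, 3): 18.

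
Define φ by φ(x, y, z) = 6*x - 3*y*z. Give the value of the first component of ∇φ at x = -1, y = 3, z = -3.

(∇φ)_1 = ∂φ/∂x = 6
At (-1, 3, -3): 6.

6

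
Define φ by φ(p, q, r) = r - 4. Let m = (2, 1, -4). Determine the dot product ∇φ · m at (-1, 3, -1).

-4

∂φ/∂p = 0
∂φ/∂q = 0
∂φ/∂r = 1
∇φ at (-1, 3, -1) = (0, 0, 1)
∇φ · m = (0)(2) + (0)(1) + (1)(-4) = -4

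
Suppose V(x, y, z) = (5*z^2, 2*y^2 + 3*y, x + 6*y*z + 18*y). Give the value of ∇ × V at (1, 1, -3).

(∇×V)₁ = ∂V₃/∂y − ∂V₂/∂z = 6*z + 18
(∇×V)₂ = ∂V₁/∂z − ∂V₃/∂x = 10*z - 1
(∇×V)₃ = ∂V₂/∂x − ∂V₁/∂y = 0
∇×V = (6*z + 18, 10*z - 1, 0)
At (1, 1, -3): (0, -31, 0).

(0, -31, 0)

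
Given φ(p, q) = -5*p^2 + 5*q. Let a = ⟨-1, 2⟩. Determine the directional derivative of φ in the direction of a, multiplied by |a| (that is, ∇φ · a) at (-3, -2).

∂φ/∂p = -10*p
∂φ/∂q = 5
∇φ at (-3, -2) = (30, 5)
∇φ · a = (30)(-1) + (5)(2) = -20

-20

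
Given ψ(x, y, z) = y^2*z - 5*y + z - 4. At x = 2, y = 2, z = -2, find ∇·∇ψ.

∂²ψ/∂x² = 0
∂²ψ/∂y² = 2*z
∂²ψ/∂z² = 0
∇²ψ = 2*z
At (2, 2, -2): -4.

-4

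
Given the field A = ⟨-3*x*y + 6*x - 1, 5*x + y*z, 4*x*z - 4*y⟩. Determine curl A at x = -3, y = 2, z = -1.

(∇×A)₁ = ∂A₃/∂y − ∂A₂/∂z = -y - 4
(∇×A)₂ = ∂A₁/∂z − ∂A₃/∂x = -4*z
(∇×A)₃ = ∂A₂/∂x − ∂A₁/∂y = 3*x + 5
∇×A = (-y - 4, -4*z, 3*x + 5)
At (-3, 2, -1): (-6, 4, -4).

(-6, 4, -4)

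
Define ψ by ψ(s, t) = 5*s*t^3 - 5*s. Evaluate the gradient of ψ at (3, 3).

(130, 405)

∂ψ/∂s = 5*t^3 - 5
∂ψ/∂t = 15*s*t^2
∇ψ = (5*t^3 - 5, 15*s*t^2)
At (3, 3): (130, 405).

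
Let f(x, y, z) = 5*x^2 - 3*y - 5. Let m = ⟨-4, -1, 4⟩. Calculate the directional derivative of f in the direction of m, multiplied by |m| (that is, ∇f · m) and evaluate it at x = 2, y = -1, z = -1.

-77

∂f/∂x = 10*x
∂f/∂y = -3
∂f/∂z = 0
∇f at (2, -1, -1) = (20, -3, 0)
∇f · m = (20)(-4) + (-3)(-1) + (0)(4) = -77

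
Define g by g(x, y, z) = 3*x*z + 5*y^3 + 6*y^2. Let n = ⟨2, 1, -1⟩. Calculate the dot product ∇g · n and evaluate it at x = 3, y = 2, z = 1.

∂g/∂x = 3*z
∂g/∂y = 15*y^2 + 12*y
∂g/∂z = 3*x
∇g at (3, 2, 1) = (3, 84, 9)
∇g · n = (3)(2) + (84)(1) + (9)(-1) = 81

81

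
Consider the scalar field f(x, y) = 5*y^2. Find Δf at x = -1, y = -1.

∂²f/∂x² = 0
∂²f/∂y² = 10
∇²f = 10
At (-1, -1): 10.

10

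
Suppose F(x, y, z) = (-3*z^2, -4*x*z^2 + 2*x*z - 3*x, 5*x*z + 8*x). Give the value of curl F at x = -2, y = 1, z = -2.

(36, 14, -23)

(∇×F)₁ = ∂F₃/∂y − ∂F₂/∂z = 8*x*z - 2*x
(∇×F)₂ = ∂F₁/∂z − ∂F₃/∂x = -11*z - 8
(∇×F)₃ = ∂F₂/∂x − ∂F₁/∂y = -4*z^2 + 2*z - 3
∇×F = (8*x*z - 2*x, -11*z - 8, -4*z^2 + 2*z - 3)
At (-2, 1, -2): (36, 14, -23).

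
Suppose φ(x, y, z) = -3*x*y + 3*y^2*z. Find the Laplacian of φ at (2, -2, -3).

∂²φ/∂x² = 0
∂²φ/∂y² = 6*z
∂²φ/∂z² = 0
∇²φ = 6*z
At (2, -2, -3): -18.

-18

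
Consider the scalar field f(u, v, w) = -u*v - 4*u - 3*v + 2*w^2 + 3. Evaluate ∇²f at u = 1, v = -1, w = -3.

∂²f/∂u² = 0
∂²f/∂v² = 0
∂²f/∂w² = 4
∇²f = 4
At (1, -1, -3): 4.

4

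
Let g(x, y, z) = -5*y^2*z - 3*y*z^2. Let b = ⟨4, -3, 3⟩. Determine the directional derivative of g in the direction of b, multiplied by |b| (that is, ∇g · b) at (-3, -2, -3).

93

∂g/∂x = 0
∂g/∂y = -10*y*z - 3*z^2
∂g/∂z = -5*y^2 - 6*y*z
∇g at (-3, -2, -3) = (0, -87, -56)
∇g · b = (0)(4) + (-87)(-3) + (-56)(3) = 93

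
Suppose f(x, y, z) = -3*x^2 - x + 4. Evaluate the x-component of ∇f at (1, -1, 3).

-7

(∇f)_1 = ∂f/∂x = -6*x - 1
At (1, -1, 3): -7.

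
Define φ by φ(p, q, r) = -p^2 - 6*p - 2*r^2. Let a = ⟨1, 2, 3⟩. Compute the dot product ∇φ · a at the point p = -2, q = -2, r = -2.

∂φ/∂p = -2*p - 6
∂φ/∂q = 0
∂φ/∂r = -4*r
∇φ at (-2, -2, -2) = (-2, 0, 8)
∇φ · a = (-2)(1) + (0)(2) + (8)(3) = 22

22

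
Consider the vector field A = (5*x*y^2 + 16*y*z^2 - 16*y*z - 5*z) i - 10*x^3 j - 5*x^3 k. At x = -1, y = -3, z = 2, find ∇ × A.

(∇×A)₁ = ∂A₃/∂y − ∂A₂/∂z = 0
(∇×A)₂ = ∂A₁/∂z − ∂A₃/∂x = 15*x^2 + 32*y*z - 16*y - 5
(∇×A)₃ = ∂A₂/∂x − ∂A₁/∂y = -30*x^2 - 10*x*y - 16*z^2 + 16*z
∇×A = (0, 15*x^2 + 32*y*z - 16*y - 5, -30*x^2 - 10*x*y - 16*z^2 + 16*z)
At (-1, -3, 2): (0, -134, -92).

(0, -134, -92)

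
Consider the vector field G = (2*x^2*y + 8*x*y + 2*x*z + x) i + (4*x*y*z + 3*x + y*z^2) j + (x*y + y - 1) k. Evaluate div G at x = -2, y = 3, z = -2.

∂G₁/∂x = 4*x*y + 8*y + 2*z + 1
∂G₂/∂y = 4*x*z + z^2
∂G₃/∂z = 0
∇·G = 4*x*y + 4*x*z + 8*y + z^2 + 2*z + 1
At (-2, 3, -2): 17.

17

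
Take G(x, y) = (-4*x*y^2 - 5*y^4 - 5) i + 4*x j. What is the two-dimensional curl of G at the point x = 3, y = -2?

∂G₂/∂x = 4
∂G₁/∂y = -8*x*y - 20*y^3
Scalar curl = 8*x*y + 20*y^3 + 4
At (3, -2): -204.

-204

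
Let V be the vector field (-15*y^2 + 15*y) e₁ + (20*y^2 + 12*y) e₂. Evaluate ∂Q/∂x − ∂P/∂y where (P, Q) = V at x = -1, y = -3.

∂V₂/∂x = 0
∂V₁/∂y = -30*y + 15
Scalar curl = 30*y - 15
At (-1, -3): -105.

-105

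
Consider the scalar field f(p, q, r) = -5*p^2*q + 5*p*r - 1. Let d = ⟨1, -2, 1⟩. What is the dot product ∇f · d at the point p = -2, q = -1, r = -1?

∂f/∂p = -10*p*q + 5*r
∂f/∂q = -5*p^2
∂f/∂r = 5*p
∇f at (-2, -1, -1) = (-25, -20, -10)
∇f · d = (-25)(1) + (-20)(-2) + (-10)(1) = 5

5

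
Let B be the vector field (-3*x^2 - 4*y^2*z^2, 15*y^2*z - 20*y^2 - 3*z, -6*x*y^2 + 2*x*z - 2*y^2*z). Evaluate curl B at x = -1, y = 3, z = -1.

(-84, 128, 24)

(∇×B)₁ = ∂B₃/∂y − ∂B₂/∂z = -12*x*y - 15*y^2 - 4*y*z + 3
(∇×B)₂ = ∂B₁/∂z − ∂B₃/∂x = -8*y^2*z + 6*y^2 - 2*z
(∇×B)₃ = ∂B₂/∂x − ∂B₁/∂y = 8*y*z^2
∇×B = (-12*x*y - 15*y^2 - 4*y*z + 3, -8*y^2*z + 6*y^2 - 2*z, 8*y*z^2)
At (-1, 3, -1): (-84, 128, 24).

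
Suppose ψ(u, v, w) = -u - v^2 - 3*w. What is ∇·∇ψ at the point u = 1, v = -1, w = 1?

∂²ψ/∂u² = 0
∂²ψ/∂v² = -2
∂²ψ/∂w² = 0
∇²ψ = -2
At (1, -1, 1): -2.

-2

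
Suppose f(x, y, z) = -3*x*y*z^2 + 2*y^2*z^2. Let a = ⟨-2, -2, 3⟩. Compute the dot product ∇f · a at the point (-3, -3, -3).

54

∂f/∂x = -3*y*z^2
∂f/∂y = -3*x*z^2 + 4*y*z^2
∂f/∂z = -6*x*y*z + 4*y^2*z
∇f at (-3, -3, -3) = (81, -27, 54)
∇f · a = (81)(-2) + (-27)(-2) + (54)(3) = 54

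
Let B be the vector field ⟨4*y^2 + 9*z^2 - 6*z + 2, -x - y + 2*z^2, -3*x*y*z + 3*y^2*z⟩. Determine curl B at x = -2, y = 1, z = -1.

(∇×B)₁ = ∂B₃/∂y − ∂B₂/∂z = -3*x*z + 6*y*z - 4*z
(∇×B)₂ = ∂B₁/∂z − ∂B₃/∂x = 3*y*z + 18*z - 6
(∇×B)₃ = ∂B₂/∂x − ∂B₁/∂y = -8*y - 1
∇×B = (-3*x*z + 6*y*z - 4*z, 3*y*z + 18*z - 6, -8*y - 1)
At (-2, 1, -1): (-8, -27, -9).

(-8, -27, -9)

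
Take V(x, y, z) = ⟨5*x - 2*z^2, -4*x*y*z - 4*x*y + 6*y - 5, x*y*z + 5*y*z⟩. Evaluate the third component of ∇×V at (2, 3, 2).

-36

(∇×V)_3 = ∂V₂/∂x − ∂V₁/∂y
= -4*y*z - 4*y − (0)
= -4*y*z - 4*y
At (2, 3, 2): -36.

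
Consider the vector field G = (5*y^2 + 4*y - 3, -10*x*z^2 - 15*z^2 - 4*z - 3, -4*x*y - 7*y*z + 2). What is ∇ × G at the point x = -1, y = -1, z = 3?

(∇×G)₁ = ∂G₃/∂y − ∂G₂/∂z = 20*x*z - 4*x + 23*z + 4
(∇×G)₂ = ∂G₁/∂z − ∂G₃/∂x = 4*y
(∇×G)₃ = ∂G₂/∂x − ∂G₁/∂y = -10*y - 10*z^2 - 4
∇×G = (20*x*z - 4*x + 23*z + 4, 4*y, -10*y - 10*z^2 - 4)
At (-1, -1, 3): (17, -4, -84).

(17, -4, -84)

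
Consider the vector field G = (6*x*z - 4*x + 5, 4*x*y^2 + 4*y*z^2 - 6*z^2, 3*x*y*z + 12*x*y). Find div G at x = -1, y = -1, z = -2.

∂G₁/∂x = 6*z - 4
∂G₂/∂y = 8*x*y + 4*z^2
∂G₃/∂z = 3*x*y
∇·G = 11*x*y + 4*z^2 + 6*z - 4
At (-1, -1, -2): 11.

11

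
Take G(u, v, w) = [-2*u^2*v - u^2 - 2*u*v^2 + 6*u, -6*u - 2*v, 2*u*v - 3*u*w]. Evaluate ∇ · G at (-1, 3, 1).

∂G₁/∂u = -4*u*v - 2*u - 2*v^2 + 6
∂G₂/∂v = -2
∂G₃/∂w = -3*u
∇·G = -4*u*v - 5*u - 2*v^2 + 4
At (-1, 3, 1): 3.

3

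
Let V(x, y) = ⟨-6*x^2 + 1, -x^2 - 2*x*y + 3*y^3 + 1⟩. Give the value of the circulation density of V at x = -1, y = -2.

6

∂V₂/∂x = -2*x - 2*y
∂V₁/∂y = 0
Scalar curl = -2*x - 2*y
At (-1, -2): 6.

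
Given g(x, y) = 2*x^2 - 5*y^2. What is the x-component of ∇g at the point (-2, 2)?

-8

(∇g)_1 = ∂g/∂x = 4*x
At (-2, 2): -8.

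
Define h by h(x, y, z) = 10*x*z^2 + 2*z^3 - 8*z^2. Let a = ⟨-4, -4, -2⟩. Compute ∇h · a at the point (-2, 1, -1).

-164

∂h/∂x = 10*z^2
∂h/∂y = 0
∂h/∂z = 20*x*z + 6*z^2 - 16*z
∇h at (-2, 1, -1) = (10, 0, 62)
∇h · a = (10)(-4) + (0)(-4) + (62)(-2) = -164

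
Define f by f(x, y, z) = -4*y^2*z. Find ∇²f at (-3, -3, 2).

-16

∂²f/∂x² = 0
∂²f/∂y² = -8*z
∂²f/∂z² = 0
∇²f = -8*z
At (-3, -3, 2): -16.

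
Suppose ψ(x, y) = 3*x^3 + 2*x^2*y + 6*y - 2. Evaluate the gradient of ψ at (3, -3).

∂ψ/∂x = 9*x^2 + 4*x*y
∂ψ/∂y = 2*x^2 + 6
∇ψ = (9*x^2 + 4*x*y, 2*x^2 + 6)
At (3, -3): (45, 24).

(45, 24)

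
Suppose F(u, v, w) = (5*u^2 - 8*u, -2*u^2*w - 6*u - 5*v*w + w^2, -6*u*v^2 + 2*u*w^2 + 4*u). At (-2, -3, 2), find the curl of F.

(∇×F)₁ = ∂F₃/∂v − ∂F₂/∂w = 2*u^2 - 12*u*v + 5*v - 2*w
(∇×F)₂ = ∂F₁/∂w − ∂F₃/∂u = 6*v^2 - 2*w^2 - 4
(∇×F)₃ = ∂F₂/∂u − ∂F₁/∂v = -4*u*w - 6
∇×F = (2*u^2 - 12*u*v + 5*v - 2*w, 6*v^2 - 2*w^2 - 4, -4*u*w - 6)
At (-2, -3, 2): (-83, 42, 10).

(-83, 42, 10)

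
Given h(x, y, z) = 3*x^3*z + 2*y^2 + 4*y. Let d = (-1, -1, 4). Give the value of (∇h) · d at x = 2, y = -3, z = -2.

∂h/∂x = 9*x^2*z
∂h/∂y = 4*y + 4
∂h/∂z = 3*x^3
∇h at (2, -3, -2) = (-72, -8, 24)
∇h · d = (-72)(-1) + (-8)(-1) + (24)(4) = 176

176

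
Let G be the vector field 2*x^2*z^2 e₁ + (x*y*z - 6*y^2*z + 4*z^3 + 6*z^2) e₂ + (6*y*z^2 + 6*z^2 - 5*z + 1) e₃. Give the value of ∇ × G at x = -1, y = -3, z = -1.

(57, -4, 3)

(∇×G)₁ = ∂G₃/∂y − ∂G₂/∂z = -x*y + 6*y^2 - 6*z^2 - 12*z
(∇×G)₂ = ∂G₁/∂z − ∂G₃/∂x = 4*x^2*z
(∇×G)₃ = ∂G₂/∂x − ∂G₁/∂y = y*z
∇×G = (-x*y + 6*y^2 - 6*z^2 - 12*z, 4*x^2*z, y*z)
At (-1, -3, -1): (57, -4, 3).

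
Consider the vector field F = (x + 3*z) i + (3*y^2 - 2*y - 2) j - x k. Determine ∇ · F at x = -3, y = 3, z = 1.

17

∂F₁/∂x = 1
∂F₂/∂y = 6*y - 2
∂F₃/∂z = 0
∇·F = 6*y - 1
At (-3, 3, 1): 17.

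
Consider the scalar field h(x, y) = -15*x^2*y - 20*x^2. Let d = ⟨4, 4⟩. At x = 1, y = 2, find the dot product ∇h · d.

∂h/∂x = -30*x*y - 40*x
∂h/∂y = -15*x^2
∇h at (1, 2) = (-100, -15)
∇h · d = (-100)(4) + (-15)(4) = -460

-460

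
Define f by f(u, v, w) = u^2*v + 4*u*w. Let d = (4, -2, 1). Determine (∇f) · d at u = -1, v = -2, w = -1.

-6

∂f/∂u = 2*u*v + 4*w
∂f/∂v = u^2
∂f/∂w = 4*u
∇f at (-1, -2, -1) = (0, 1, -4)
∇f · d = (0)(4) + (1)(-2) + (-4)(1) = -6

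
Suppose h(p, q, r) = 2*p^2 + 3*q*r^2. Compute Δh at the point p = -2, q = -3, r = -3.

∂²h/∂p² = 4
∂²h/∂q² = 0
∂²h/∂r² = 6*q
∇²h = 6*q + 4
At (-2, -3, -3): -14.

-14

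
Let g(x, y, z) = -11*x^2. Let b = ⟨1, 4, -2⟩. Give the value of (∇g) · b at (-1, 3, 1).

∂g/∂x = -22*x
∂g/∂y = 0
∂g/∂z = 0
∇g at (-1, 3, 1) = (22, 0, 0)
∇g · b = (22)(1) + (0)(4) + (0)(-2) = 22

22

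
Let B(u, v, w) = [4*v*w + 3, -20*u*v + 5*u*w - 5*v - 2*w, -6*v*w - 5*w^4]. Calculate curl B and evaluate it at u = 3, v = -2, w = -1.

(∇×B)₁ = ∂B₃/∂v − ∂B₂/∂w = -5*u - 6*w + 2
(∇×B)₂ = ∂B₁/∂w − ∂B₃/∂u = 4*v
(∇×B)₃ = ∂B₂/∂u − ∂B₁/∂v = -20*v + w
∇×B = (-5*u - 6*w + 2, 4*v, -20*v + w)
At (3, -2, -1): (-7, -8, 39).

(-7, -8, 39)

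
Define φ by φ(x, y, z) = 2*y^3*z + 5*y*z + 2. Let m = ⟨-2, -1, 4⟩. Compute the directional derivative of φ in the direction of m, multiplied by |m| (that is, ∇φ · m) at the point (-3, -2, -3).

-17

∂φ/∂x = 0
∂φ/∂y = 6*y^2*z + 5*z
∂φ/∂z = 2*y^3 + 5*y
∇φ at (-3, -2, -3) = (0, -87, -26)
∇φ · m = (0)(-2) + (-87)(-1) + (-26)(4) = -17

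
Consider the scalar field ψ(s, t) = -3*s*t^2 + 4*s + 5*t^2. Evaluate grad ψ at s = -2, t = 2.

(-8, 44)

∂ψ/∂s = -3*t^2 + 4
∂ψ/∂t = -6*s*t + 10*t
∇ψ = (-3*t^2 + 4, -6*s*t + 10*t)
At (-2, 2): (-8, 44).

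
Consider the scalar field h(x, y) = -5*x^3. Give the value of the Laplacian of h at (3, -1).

∂²h/∂x² = -30*x
∂²h/∂y² = 0
∇²h = -30*x
At (3, -1): -90.

-90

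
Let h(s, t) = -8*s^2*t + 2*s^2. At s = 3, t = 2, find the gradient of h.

∂h/∂s = -16*s*t + 4*s
∂h/∂t = -8*s^2
∇h = (-16*s*t + 4*s, -8*s^2)
At (3, 2): (-84, -72).

(-84, -72)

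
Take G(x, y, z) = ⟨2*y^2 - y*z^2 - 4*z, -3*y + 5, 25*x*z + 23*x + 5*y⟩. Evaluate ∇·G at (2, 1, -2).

∂G₁/∂x = 0
∂G₂/∂y = -3
∂G₃/∂z = 25*x
∇·G = 25*x - 3
At (2, 1, -2): 47.

47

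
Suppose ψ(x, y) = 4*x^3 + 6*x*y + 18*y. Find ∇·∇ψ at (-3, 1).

-72

∂²ψ/∂x² = 24*x
∂²ψ/∂y² = 0
∇²ψ = 24*x
At (-3, 1): -72.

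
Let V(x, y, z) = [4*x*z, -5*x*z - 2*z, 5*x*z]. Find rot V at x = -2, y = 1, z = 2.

(∇×V)₁ = ∂V₃/∂y − ∂V₂/∂z = 5*x + 2
(∇×V)₂ = ∂V₁/∂z − ∂V₃/∂x = 4*x - 5*z
(∇×V)₃ = ∂V₂/∂x − ∂V₁/∂y = -5*z
∇×V = (5*x + 2, 4*x - 5*z, -5*z)
At (-2, 1, 2): (-8, -18, -10).

(-8, -18, -10)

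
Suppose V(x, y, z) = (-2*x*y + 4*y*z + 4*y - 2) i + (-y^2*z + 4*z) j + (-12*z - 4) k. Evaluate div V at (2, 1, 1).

∂V₁/∂x = -2*y
∂V₂/∂y = -2*y*z
∂V₃/∂z = -12
∇·V = -2*y*z - 2*y - 12
At (2, 1, 1): -16.

-16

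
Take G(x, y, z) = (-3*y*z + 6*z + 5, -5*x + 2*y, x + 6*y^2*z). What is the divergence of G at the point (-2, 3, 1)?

∂G₁/∂x = 0
∂G₂/∂y = 2
∂G₃/∂z = 6*y^2
∇·G = 6*y^2 + 2
At (-2, 3, 1): 56.

56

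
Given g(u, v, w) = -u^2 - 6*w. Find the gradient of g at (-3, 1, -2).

∂g/∂u = -2*u
∂g/∂v = 0
∂g/∂w = -6
∇g = (-2*u, 0, -6)
At (-3, 1, -2): (6, 0, -6).

(6, 0, -6)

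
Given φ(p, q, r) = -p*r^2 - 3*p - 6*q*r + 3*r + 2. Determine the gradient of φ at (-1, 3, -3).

∂φ/∂p = -r^2 - 3
∂φ/∂q = -6*r
∂φ/∂r = -2*p*r - 6*q + 3
∇φ = (-r^2 - 3, -6*r, -2*p*r - 6*q + 3)
At (-1, 3, -3): (-12, 18, -21).

(-12, 18, -21)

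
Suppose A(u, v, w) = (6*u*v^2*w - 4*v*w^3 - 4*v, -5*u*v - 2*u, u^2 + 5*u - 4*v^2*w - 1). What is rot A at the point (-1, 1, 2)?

(∇×A)₁ = ∂A₃/∂v − ∂A₂/∂w = -8*v*w
(∇×A)₂ = ∂A₁/∂w − ∂A₃/∂u = 6*u*v^2 - 2*u - 12*v*w^2 - 5
(∇×A)₃ = ∂A₂/∂u − ∂A₁/∂v = -12*u*v*w - 5*v + 4*w^3 + 2
∇×A = (-8*v*w, 6*u*v^2 - 2*u - 12*v*w^2 - 5, -12*u*v*w - 5*v + 4*w^3 + 2)
At (-1, 1, 2): (-16, -57, 53).

(-16, -57, 53)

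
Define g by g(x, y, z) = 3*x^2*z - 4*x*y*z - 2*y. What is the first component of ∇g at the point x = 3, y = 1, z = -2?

-28

(∇g)_1 = ∂g/∂x = 6*x*z - 4*y*z
At (3, 1, -2): -28.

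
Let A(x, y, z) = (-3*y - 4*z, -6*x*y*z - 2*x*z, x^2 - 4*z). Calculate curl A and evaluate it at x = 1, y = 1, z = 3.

(8, -6, -21)

(∇×A)₁ = ∂A₃/∂y − ∂A₂/∂z = 6*x*y + 2*x
(∇×A)₂ = ∂A₁/∂z − ∂A₃/∂x = -2*x - 4
(∇×A)₃ = ∂A₂/∂x − ∂A₁/∂y = -6*y*z - 2*z + 3
∇×A = (6*x*y + 2*x, -2*x - 4, -6*y*z - 2*z + 3)
At (1, 1, 3): (8, -6, -21).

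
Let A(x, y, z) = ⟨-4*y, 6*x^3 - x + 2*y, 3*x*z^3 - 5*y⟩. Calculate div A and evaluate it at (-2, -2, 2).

∂A₁/∂x = 0
∂A₂/∂y = 2
∂A₃/∂z = 9*x*z^2
∇·A = 9*x*z^2 + 2
At (-2, -2, 2): -70.

-70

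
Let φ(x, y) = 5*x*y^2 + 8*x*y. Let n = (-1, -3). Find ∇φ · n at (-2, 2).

∂φ/∂x = 5*y^2 + 8*y
∂φ/∂y = 10*x*y + 8*x
∇φ at (-2, 2) = (36, -56)
∇φ · n = (36)(-1) + (-56)(-3) = 132

132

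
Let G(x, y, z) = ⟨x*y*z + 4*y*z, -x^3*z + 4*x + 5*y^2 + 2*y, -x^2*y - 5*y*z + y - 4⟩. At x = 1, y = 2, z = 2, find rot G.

(∇×G)₁ = ∂G₃/∂y − ∂G₂/∂z = x^3 - x^2 - 5*z + 1
(∇×G)₂ = ∂G₁/∂z − ∂G₃/∂x = 3*x*y + 4*y
(∇×G)₃ = ∂G₂/∂x − ∂G₁/∂y = -3*x^2*z - x*z - 4*z + 4
∇×G = (x^3 - x^2 - 5*z + 1, 3*x*y + 4*y, -3*x^2*z - x*z - 4*z + 4)
At (1, 2, 2): (-9, 14, -12).

(-9, 14, -12)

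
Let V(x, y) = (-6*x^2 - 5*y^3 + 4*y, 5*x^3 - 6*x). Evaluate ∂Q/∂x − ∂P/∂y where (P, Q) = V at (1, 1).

∂V₂/∂x = 15*x^2 - 6
∂V₁/∂y = -15*y^2 + 4
Scalar curl = 15*x^2 + 15*y^2 - 10
At (1, 1): 20.

20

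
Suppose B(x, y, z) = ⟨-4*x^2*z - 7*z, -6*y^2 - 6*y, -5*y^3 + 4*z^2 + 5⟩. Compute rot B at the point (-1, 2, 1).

(-60, -11, 0)

(∇×B)₁ = ∂B₃/∂y − ∂B₂/∂z = -15*y^2
(∇×B)₂ = ∂B₁/∂z − ∂B₃/∂x = -4*x^2 - 7
(∇×B)₃ = ∂B₂/∂x − ∂B₁/∂y = 0
∇×B = (-15*y^2, -4*x^2 - 7, 0)
At (-1, 2, 1): (-60, -11, 0).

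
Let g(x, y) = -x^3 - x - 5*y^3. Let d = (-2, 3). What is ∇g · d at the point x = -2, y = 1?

∂g/∂x = -3*x^2 - 1
∂g/∂y = -15*y^2
∇g at (-2, 1) = (-13, -15)
∇g · d = (-13)(-2) + (-15)(3) = -19

-19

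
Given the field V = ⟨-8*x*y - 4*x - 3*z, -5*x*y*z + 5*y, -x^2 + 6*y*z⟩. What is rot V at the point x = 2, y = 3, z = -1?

(∇×V)₁ = ∂V₃/∂y − ∂V₂/∂z = 5*x*y + 6*z
(∇×V)₂ = ∂V₁/∂z − ∂V₃/∂x = 2*x - 3
(∇×V)₃ = ∂V₂/∂x − ∂V₁/∂y = 8*x - 5*y*z
∇×V = (5*x*y + 6*z, 2*x - 3, 8*x - 5*y*z)
At (2, 3, -1): (24, 1, 31).

(24, 1, 31)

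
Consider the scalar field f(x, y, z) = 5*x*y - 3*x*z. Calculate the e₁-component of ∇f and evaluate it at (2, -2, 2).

(∇f)_1 = ∂f/∂x = 5*y - 3*z
At (2, -2, 2): -16.

-16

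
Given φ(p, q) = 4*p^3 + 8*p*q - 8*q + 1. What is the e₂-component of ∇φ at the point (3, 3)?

(∇φ)_2 = ∂φ/∂q = 8*p - 8
At (3, 3): 16.

16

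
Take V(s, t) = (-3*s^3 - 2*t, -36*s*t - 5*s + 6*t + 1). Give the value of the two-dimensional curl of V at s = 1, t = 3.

-111

∂V₂/∂s = -36*t - 5
∂V₁/∂t = -2
Scalar curl = -36*t - 3
At (1, 3): -111.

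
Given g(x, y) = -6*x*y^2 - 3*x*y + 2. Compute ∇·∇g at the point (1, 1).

-12

∂²g/∂x² = 0
∂²g/∂y² = -12*x
∇²g = -12*x
At (1, 1): -12.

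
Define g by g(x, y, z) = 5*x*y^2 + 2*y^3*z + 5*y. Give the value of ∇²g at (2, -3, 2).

∂²g/∂x² = 0
∂²g/∂y² = 2*(5*x + 6*y*z)
∂²g/∂z² = 0
∇²g = 10*x + 12*y*z
At (2, -3, 2): -52.

-52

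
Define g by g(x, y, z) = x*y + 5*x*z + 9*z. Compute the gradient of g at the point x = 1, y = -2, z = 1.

(3, 1, 14)

∂g/∂x = y + 5*z
∂g/∂y = x
∂g/∂z = 5*x + 9
∇g = (y + 5*z, x, 5*x + 9)
At (1, -2, 1): (3, 1, 14).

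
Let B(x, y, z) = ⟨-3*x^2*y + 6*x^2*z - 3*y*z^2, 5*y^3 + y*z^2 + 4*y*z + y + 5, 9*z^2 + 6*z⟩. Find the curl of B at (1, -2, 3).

(∇×B)₁ = ∂B₃/∂y − ∂B₂/∂z = -2*y*z - 4*y
(∇×B)₂ = ∂B₁/∂z − ∂B₃/∂x = 6*x^2 - 6*y*z
(∇×B)₃ = ∂B₂/∂x − ∂B₁/∂y = 3*x^2 + 3*z^2
∇×B = (-2*y*z - 4*y, 6*x^2 - 6*y*z, 3*x^2 + 3*z^2)
At (1, -2, 3): (20, 42, 30).

(20, 42, 30)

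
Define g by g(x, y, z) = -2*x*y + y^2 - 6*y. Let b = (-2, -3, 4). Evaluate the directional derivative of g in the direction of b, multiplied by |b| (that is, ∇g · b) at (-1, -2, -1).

∂g/∂x = -2*y
∂g/∂y = -2*x + 2*y - 6
∂g/∂z = 0
∇g at (-1, -2, -1) = (4, -8, 0)
∇g · b = (4)(-2) + (-8)(-3) + (0)(4) = 16

16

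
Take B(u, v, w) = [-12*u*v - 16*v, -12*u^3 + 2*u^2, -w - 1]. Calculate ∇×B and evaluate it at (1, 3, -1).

(0, 0, -4)

(∇×B)₁ = ∂B₃/∂v − ∂B₂/∂w = 0
(∇×B)₂ = ∂B₁/∂w − ∂B₃/∂u = 0
(∇×B)₃ = ∂B₂/∂u − ∂B₁/∂v = -36*u^2 + 16*u + 16
∇×B = (0, 0, -36*u^2 + 16*u + 16)
At (1, 3, -1): (0, 0, -4).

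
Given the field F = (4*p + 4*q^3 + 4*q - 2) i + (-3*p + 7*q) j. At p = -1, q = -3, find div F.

∂F₁/∂p = 4
∂F₂/∂q = 7
∇·F = 11
At (-1, -3): 11.

11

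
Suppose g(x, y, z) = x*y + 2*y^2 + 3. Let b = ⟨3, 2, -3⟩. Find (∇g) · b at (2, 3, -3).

37

∂g/∂x = y
∂g/∂y = x + 4*y
∂g/∂z = 0
∇g at (2, 3, -3) = (3, 14, 0)
∇g · b = (3)(3) + (14)(2) + (0)(-3) = 37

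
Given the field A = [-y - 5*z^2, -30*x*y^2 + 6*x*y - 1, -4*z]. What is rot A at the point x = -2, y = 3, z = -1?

(0, 10, -251)

(∇×A)₁ = ∂A₃/∂y − ∂A₂/∂z = 0
(∇×A)₂ = ∂A₁/∂z − ∂A₃/∂x = -10*z
(∇×A)₃ = ∂A₂/∂x − ∂A₁/∂y = -30*y^2 + 6*y + 1
∇×A = (0, -10*z, -30*y^2 + 6*y + 1)
At (-2, 3, -1): (0, 10, -251).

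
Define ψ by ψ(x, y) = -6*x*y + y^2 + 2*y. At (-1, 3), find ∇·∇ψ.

∂²ψ/∂x² = 0
∂²ψ/∂y² = 2
∇²ψ = 2
At (-1, 3): 2.

2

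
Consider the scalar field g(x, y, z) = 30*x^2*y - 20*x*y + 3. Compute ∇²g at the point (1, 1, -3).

∂²g/∂x² = 60*y
∂²g/∂y² = 0
∂²g/∂z² = 0
∇²g = 60*y
At (1, 1, -3): 60.

60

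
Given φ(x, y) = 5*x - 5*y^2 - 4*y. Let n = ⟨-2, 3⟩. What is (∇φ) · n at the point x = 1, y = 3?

-112

∂φ/∂x = 5
∂φ/∂y = -10*y - 4
∇φ at (1, 3) = (5, -34)
∇φ · n = (5)(-2) + (-34)(3) = -112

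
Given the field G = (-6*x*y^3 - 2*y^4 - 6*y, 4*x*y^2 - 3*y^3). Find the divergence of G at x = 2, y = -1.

∂G₁/∂x = -6*y^3
∂G₂/∂y = 8*x*y - 9*y^2
∇·G = 8*x*y - 6*y^3 - 9*y^2
At (2, -1): -19.

-19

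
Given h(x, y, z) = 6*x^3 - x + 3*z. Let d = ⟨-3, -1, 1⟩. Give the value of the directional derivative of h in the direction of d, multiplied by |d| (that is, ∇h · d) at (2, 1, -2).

∂h/∂x = 18*x^2 - 1
∂h/∂y = 0
∂h/∂z = 3
∇h at (2, 1, -2) = (71, 0, 3)
∇h · d = (71)(-3) + (0)(-1) + (3)(1) = -210

-210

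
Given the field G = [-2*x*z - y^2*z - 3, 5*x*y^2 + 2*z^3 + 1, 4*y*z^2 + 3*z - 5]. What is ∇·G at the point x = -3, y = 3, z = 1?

∂G₁/∂x = -2*z
∂G₂/∂y = 10*x*y
∂G₃/∂z = 8*y*z + 3
∇·G = 10*x*y + 8*y*z - 2*z + 3
At (-3, 3, 1): -65.

-65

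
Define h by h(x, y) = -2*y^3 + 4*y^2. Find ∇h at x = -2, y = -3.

∂h/∂x = 0
∂h/∂y = -6*y^2 + 8*y
∇h = (0, -6*y^2 + 8*y)
At (-2, -3): (0, -78).

(0, -78)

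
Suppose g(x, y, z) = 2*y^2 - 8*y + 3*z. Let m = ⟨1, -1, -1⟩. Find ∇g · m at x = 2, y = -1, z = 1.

9

∂g/∂x = 0
∂g/∂y = 4*y - 8
∂g/∂z = 3
∇g at (2, -1, 1) = (0, -12, 3)
∇g · m = (0)(1) + (-12)(-1) + (3)(-1) = 9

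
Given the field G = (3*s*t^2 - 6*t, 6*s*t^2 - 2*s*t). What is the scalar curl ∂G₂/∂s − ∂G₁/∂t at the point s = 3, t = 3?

∂G₂/∂s = 6*t^2 - 2*t
∂G₁/∂t = 6*s*t - 6
Scalar curl = -6*s*t + 6*t^2 - 2*t + 6
At (3, 3): 0.

0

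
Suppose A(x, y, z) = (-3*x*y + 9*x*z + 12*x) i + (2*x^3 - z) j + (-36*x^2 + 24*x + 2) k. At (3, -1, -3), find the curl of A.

(1, 219, 63)

(∇×A)₁ = ∂A₃/∂y − ∂A₂/∂z = 1
(∇×A)₂ = ∂A₁/∂z − ∂A₃/∂x = 81*x - 24
(∇×A)₃ = ∂A₂/∂x − ∂A₁/∂y = 6*x^2 + 3*x
∇×A = (1, 81*x - 24, 6*x^2 + 3*x)
At (3, -1, -3): (1, 219, 63).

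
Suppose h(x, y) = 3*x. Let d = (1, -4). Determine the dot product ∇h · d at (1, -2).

3

∂h/∂x = 3
∂h/∂y = 0
∇h at (1, -2) = (3, 0)
∇h · d = (3)(1) + (0)(-4) = 3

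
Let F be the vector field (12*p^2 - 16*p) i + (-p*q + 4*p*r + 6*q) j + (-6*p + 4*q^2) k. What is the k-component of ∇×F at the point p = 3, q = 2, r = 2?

6

(∇×F)_3 = ∂F₂/∂p − ∂F₁/∂q
= -q + 4*r − (0)
= -q + 4*r
At (3, 2, 2): 6.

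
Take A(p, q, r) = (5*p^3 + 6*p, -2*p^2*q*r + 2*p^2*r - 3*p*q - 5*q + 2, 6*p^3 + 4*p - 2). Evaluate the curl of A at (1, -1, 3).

(∇×A)₁ = ∂A₃/∂q − ∂A₂/∂r = 2*p^2*q - 2*p^2
(∇×A)₂ = ∂A₁/∂r − ∂A₃/∂p = -18*p^2 - 4
(∇×A)₃ = ∂A₂/∂p − ∂A₁/∂q = -4*p*q*r + 4*p*r - 3*q
∇×A = (2*p^2*q - 2*p^2, -18*p^2 - 4, -4*p*q*r + 4*p*r - 3*q)
At (1, -1, 3): (-4, -22, 27).

(-4, -22, 27)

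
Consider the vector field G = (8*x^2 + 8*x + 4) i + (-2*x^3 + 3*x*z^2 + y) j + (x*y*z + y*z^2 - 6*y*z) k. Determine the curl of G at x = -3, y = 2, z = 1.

(10, -2, -51)

(∇×G)₁ = ∂G₃/∂y − ∂G₂/∂z = -5*x*z + z^2 - 6*z
(∇×G)₂ = ∂G₁/∂z − ∂G₃/∂x = -y*z
(∇×G)₃ = ∂G₂/∂x − ∂G₁/∂y = -6*x^2 + 3*z^2
∇×G = (-5*x*z + z^2 - 6*z, -y*z, -6*x^2 + 3*z^2)
At (-3, 2, 1): (10, -2, -51).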